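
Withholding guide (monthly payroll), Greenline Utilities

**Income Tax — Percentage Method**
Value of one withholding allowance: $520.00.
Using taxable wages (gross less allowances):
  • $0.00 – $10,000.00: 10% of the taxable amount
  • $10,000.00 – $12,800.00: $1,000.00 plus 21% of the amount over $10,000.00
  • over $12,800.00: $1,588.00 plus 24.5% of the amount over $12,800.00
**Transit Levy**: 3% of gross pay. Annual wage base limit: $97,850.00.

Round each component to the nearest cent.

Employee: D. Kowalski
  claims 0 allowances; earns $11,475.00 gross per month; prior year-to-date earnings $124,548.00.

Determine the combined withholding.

Income Tax: taxable = $11,475.00
  $1,000.00 + 21% × ($11,475.00 − $10,000.00) = $1,000.00 + 21% × $1,475.00 = $1,309.75
Transit Levy: YTD $124,548.00 ≥ cap $97,850.00 → $0.00
Total: $1,309.75 + $0.00 = $1,309.75

$1,309.75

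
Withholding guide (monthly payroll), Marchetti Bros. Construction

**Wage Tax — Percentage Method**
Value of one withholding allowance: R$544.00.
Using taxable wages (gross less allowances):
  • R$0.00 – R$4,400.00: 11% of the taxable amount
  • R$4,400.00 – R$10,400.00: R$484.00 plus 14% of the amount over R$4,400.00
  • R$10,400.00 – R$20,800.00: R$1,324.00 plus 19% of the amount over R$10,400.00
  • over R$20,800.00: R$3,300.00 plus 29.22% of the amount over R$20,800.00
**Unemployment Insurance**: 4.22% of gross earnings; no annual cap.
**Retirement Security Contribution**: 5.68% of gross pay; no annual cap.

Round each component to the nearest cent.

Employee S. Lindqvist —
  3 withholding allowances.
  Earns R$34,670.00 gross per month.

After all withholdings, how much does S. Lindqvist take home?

Wage Tax: taxable = R$34,670.00 − 3×R$544.00 = R$33,038.00
  R$3,300.00 + 29.22% × (R$33,038.00 − R$20,800.00) = R$3,300.00 + 29.22% × R$12,238.00 = R$6,875.94
Unemployment Insurance: 4.22% × R$34,670.00 = R$1,463.07
Retirement Security Contribution: 5.68% × R$34,670.00 = R$1,969.26
Total withheld: R$6,875.94 + R$1,463.07 + R$1,969.26 = R$10,308.27
Net pay: R$34,670.00 − R$10,308.27 = R$24,361.73

R$24,361.73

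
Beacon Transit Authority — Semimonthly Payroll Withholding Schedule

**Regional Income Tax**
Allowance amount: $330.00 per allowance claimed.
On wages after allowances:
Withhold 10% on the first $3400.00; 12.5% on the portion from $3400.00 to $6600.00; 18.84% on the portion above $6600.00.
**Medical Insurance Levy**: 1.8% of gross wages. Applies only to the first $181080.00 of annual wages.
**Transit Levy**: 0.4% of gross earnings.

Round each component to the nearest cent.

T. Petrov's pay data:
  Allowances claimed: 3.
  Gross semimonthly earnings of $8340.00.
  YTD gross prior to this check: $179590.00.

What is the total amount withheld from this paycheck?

$941.48

Regional Income Tax: taxable = $8340.00 − 3×$330.00 = $7350.00
  $740.00 + 18.84% × ($7350.00 − $6600.00) = $740.00 + 18.84% × $750.00 = $881.30
Medical Insurance Levy: cap $181080.00 − YTD $179590.00 = $1490.00 subject; 1.8% × $1490.00 = $26.82
Transit Levy: 0.4% × $8340.00 = $33.36
Total: $881.30 + $26.82 + $33.36 = $941.48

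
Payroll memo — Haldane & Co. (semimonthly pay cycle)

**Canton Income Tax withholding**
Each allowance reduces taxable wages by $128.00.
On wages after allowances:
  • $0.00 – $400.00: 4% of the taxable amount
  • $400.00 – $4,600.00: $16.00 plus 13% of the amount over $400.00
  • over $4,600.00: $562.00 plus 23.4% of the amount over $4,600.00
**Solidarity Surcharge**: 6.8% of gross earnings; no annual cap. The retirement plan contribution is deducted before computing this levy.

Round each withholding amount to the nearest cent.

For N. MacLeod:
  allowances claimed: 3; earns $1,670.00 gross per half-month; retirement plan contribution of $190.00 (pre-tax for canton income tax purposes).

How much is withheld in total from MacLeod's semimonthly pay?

$207.12

Canton Income Tax: taxable = $1,670.00 − $190.00 − 3×$128.00 = $1,096.00
  $16.00 + 13% × ($1,096.00 − $400.00) = $16.00 + 13% × $696.00 = $106.48
Solidarity Surcharge: 6.8% × $1,480.00 = $100.64
Total: $106.48 + $100.64 = $207.12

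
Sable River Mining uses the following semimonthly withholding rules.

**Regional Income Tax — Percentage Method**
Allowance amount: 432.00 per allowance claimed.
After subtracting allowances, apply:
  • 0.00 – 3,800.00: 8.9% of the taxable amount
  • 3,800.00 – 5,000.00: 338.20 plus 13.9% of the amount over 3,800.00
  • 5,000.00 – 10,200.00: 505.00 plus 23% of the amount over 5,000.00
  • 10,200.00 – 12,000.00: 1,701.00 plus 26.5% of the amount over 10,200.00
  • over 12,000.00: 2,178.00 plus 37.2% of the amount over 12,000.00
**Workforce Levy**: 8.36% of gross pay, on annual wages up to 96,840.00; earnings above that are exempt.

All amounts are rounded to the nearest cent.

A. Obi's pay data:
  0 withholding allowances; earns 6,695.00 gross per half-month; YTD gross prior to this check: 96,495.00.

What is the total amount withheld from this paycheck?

Regional Income Tax: taxable = 6,695.00
  505.00 + 23% × (6,695.00 − 5,000.00) = 505.00 + 23% × 1,695.00 = 894.85
Workforce Levy: cap 96,840.00 − YTD 96,495.00 = 345.00 subject; 8.36% × 345.00 = 28.84
Total: 894.85 + 28.84 = 923.69

923.69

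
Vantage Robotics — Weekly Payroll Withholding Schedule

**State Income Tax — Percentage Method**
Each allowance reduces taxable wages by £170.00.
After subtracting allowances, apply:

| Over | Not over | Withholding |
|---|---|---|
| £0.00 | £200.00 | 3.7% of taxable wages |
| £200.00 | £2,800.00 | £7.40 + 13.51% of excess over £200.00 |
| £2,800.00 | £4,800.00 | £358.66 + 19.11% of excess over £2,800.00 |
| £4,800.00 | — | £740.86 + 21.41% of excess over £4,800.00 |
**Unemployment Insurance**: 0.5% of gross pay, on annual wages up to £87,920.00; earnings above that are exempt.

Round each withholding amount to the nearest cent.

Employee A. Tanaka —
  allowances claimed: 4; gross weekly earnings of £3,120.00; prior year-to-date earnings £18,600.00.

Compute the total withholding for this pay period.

£325.62

State Income Tax: taxable = £3,120.00 − 4×£170.00 = £2,440.00
  £7.40 + 13.51% × (£2,440.00 − £200.00) = £7.40 + 13.51% × £2,240.00 = £310.02
Unemployment Insurance: 0.5% × £3,120.00 = £15.60
Total: £310.02 + £15.60 = £325.62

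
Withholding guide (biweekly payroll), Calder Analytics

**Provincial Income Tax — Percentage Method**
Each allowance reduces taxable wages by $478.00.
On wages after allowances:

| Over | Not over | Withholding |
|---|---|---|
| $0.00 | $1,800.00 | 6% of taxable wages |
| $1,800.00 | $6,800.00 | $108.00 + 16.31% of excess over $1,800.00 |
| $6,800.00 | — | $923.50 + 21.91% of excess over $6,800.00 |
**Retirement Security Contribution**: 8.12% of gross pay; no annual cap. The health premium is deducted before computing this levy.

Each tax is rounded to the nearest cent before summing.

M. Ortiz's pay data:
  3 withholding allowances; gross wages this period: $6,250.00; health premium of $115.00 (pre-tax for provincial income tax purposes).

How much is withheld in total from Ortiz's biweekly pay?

Provincial Income Tax: taxable = $6,250.00 − $115.00 − 3×$478.00 = $4,701.00
  $108.00 + 16.31% × ($4,701.00 − $1,800.00) = $108.00 + 16.31% × $2,901.00 = $581.15
Retirement Security Contribution: 8.12% × $6,135.00 = $498.16
Total: $581.15 + $498.16 = $1,079.31

$1,079.31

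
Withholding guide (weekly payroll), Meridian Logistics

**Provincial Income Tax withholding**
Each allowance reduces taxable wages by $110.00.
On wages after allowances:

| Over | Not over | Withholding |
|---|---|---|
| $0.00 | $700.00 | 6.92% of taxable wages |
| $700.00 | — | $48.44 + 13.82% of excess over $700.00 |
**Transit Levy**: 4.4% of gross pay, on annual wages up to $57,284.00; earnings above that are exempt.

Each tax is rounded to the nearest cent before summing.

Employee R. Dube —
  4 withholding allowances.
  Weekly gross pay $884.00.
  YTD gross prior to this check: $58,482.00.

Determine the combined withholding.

Provincial Income Tax: taxable = $884.00 − 4×$110.00 = $444.00
  6.92% × $444.00 = $30.72
Transit Levy: YTD $58,482.00 ≥ cap $57,284.00 → $0.00
Total: $30.72 + $0.00 = $30.72

$30.72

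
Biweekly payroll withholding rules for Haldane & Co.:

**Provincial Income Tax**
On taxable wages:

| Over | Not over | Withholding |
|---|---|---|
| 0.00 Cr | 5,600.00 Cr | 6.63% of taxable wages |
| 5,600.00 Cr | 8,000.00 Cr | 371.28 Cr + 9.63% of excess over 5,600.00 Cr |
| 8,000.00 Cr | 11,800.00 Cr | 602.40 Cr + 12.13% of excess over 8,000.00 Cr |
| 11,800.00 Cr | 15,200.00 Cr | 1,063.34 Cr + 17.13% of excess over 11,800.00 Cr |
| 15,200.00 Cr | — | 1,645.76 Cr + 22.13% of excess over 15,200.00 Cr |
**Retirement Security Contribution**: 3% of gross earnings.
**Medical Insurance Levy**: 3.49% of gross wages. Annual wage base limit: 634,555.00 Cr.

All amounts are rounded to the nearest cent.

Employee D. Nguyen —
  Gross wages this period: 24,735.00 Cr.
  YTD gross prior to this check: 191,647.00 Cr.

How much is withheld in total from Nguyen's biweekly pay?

5,361.16 Cr

Provincial Income Tax: taxable = 24,735.00 Cr
  1,645.76 Cr + 22.13% × (24,735.00 Cr − 15,200.00 Cr) = 1,645.76 Cr + 22.13% × 9,535.00 Cr = 3,755.86 Cr
Retirement Security Contribution: 3% × 24,735.00 Cr = 742.05 Cr
Medical Insurance Levy: 3.49% × 24,735.00 Cr = 863.25 Cr
Total: 3,755.86 Cr + 742.05 Cr + 863.25 Cr = 5,361.16 Cr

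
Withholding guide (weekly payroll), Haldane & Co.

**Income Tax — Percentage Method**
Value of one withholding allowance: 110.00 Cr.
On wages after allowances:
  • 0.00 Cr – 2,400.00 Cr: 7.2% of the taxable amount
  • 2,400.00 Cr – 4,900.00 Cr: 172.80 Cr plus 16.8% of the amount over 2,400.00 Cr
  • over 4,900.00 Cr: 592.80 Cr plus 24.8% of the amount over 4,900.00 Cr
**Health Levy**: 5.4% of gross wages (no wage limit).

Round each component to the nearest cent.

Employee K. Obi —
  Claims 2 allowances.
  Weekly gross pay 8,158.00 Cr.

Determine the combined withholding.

Income Tax: taxable = 8,158.00 Cr − 2×110.00 Cr = 7,938.00 Cr
  592.80 Cr + 24.8% × (7,938.00 Cr − 4,900.00 Cr) = 592.80 Cr + 24.8% × 3,038.00 Cr = 1,346.22 Cr
Health Levy: 5.4% × 8,158.00 Cr = 440.53 Cr
Total: 1,346.22 Cr + 440.53 Cr = 1,786.75 Cr

1,786.75 Cr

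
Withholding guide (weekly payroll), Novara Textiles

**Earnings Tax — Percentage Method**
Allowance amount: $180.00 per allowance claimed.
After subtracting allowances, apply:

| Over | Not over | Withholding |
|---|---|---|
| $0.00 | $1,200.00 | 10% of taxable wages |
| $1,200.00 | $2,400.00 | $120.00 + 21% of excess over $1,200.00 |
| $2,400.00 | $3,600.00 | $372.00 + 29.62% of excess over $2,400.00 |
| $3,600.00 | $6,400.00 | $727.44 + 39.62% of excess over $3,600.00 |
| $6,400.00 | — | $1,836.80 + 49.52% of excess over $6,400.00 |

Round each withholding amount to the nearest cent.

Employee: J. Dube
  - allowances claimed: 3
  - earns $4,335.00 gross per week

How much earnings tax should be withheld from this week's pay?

Earnings Tax: taxable = $4,335.00 − 3×$180.00 = $3,795.00
  $727.44 + 39.62% × ($3,795.00 − $3,600.00) = $727.44 + 39.62% × $195.00 = $804.70

$804.70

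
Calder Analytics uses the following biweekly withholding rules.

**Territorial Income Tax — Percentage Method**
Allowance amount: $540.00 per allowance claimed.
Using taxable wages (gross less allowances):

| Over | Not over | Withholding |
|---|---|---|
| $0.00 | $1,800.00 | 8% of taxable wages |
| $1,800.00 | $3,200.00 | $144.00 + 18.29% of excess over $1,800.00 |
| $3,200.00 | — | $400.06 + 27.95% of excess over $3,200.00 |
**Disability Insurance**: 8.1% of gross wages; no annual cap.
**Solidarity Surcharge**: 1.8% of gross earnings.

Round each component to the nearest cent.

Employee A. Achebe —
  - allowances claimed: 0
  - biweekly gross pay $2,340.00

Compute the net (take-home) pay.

Territorial Income Tax: taxable = $2,340.00
  $144.00 + 18.29% × ($2,340.00 − $1,800.00) = $144.00 + 18.29% × $540.00 = $242.77
Disability Insurance: 8.1% × $2,340.00 = $189.54
Solidarity Surcharge: 1.8% × $2,340.00 = $42.12
Total withheld: $242.77 + $189.54 + $42.12 = $474.43
Net pay: $2,340.00 − $474.43 = $1,865.57

$1,865.57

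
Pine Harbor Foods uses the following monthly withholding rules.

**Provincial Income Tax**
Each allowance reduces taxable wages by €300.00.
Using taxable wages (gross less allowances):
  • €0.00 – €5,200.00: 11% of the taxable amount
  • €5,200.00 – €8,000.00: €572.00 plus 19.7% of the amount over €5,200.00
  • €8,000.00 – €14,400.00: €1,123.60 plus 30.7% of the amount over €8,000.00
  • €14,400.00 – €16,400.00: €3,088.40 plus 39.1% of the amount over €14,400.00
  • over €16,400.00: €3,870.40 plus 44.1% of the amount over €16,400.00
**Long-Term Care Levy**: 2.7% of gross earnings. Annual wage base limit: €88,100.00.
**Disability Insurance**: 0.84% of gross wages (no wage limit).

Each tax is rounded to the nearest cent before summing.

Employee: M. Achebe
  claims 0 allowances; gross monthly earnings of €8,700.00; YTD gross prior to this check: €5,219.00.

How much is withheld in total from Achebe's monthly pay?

€1,646.48

Provincial Income Tax: taxable = €8,700.00
  €1,123.60 + 30.7% × (€8,700.00 − €8,000.00) = €1,123.60 + 30.7% × €700.00 = €1,338.50
Long-Term Care Levy: 2.7% × €8,700.00 = €234.90
Disability Insurance: 0.84% × €8,700.00 = €73.08
Total: €1,338.50 + €234.90 + €73.08 = €1,646.48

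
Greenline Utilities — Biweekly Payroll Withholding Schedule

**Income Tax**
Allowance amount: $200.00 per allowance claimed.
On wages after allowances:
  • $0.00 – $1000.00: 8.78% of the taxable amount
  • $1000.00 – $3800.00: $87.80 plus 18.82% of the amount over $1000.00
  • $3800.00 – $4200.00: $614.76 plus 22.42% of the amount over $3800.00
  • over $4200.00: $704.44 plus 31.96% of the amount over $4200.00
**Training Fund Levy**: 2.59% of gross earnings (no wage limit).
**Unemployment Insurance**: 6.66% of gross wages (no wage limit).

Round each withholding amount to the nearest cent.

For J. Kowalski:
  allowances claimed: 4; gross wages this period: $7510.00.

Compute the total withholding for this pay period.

Income Tax: taxable = $7510.00 − 4×$200.00 = $6710.00
  $704.44 + 31.96% × ($6710.00 − $4200.00) = $704.44 + 31.96% × $2510.00 = $1506.64
Training Fund Levy: 2.59% × $7510.00 = $194.51
Unemployment Insurance: 6.66% × $7510.00 = $500.17
Total: $1506.64 + $194.51 + $500.17 = $2201.32

$2201.32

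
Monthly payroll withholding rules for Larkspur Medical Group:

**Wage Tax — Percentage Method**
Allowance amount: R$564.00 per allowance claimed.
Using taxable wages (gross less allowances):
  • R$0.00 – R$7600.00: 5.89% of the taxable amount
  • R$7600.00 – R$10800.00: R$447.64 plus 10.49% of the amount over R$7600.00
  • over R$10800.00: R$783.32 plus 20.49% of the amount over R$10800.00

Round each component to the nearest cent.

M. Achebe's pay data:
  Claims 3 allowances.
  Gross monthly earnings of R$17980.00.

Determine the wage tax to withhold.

Wage Tax: taxable = R$17980.00 − 3×R$564.00 = R$16288.00
  R$783.32 + 20.49% × (R$16288.00 − R$10800.00) = R$783.32 + 20.49% × R$5488.00 = R$1907.81

R$1907.81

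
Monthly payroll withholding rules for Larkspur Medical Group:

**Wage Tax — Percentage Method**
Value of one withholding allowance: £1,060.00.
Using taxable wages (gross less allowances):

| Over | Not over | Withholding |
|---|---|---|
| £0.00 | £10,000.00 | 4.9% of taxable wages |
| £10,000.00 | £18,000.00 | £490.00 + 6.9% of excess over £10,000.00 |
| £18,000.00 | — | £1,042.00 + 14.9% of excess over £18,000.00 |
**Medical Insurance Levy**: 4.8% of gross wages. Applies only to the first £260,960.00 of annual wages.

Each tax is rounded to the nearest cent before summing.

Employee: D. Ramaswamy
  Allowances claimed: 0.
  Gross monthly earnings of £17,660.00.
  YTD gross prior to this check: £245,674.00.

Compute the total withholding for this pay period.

£1,752.27

Wage Tax: taxable = £17,660.00
  £490.00 + 6.9% × (£17,660.00 − £10,000.00) = £490.00 + 6.9% × £7,660.00 = £1,018.54
Medical Insurance Levy: cap £260,960.00 − YTD £245,674.00 = £15,286.00 subject; 4.8% × £15,286.00 = £733.73
Total: £1,018.54 + £733.73 = £1,752.27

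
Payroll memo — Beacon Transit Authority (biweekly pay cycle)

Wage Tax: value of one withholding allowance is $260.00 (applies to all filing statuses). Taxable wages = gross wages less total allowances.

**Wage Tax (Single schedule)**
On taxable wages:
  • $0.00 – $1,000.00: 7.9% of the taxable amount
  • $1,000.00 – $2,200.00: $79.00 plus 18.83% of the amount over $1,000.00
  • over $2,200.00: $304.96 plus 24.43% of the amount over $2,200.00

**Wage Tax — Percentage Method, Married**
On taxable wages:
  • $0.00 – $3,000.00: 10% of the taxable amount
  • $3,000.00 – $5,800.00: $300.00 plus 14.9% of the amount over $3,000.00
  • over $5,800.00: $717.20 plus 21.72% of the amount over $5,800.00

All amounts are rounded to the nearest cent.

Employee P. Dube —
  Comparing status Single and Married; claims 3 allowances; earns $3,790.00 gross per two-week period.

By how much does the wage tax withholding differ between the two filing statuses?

$201.35

Wage Tax (Single): taxable = $3,790.00 − 3×$260.00 = $3,010.00
  $304.96 + 24.43% × ($3,010.00 − $2,200.00) = $304.96 + 24.43% × $810.00 = $502.84
Wage Tax (Married): taxable = $3,790.00 − 3×$260.00 = $3,010.00
  $300.00 + 14.9% × ($3,010.00 − $3,000.00) = $300.00 + 14.9% × $10.00 = $301.49
Difference: |$502.84 − $301.49| = $201.35 (higher under Single)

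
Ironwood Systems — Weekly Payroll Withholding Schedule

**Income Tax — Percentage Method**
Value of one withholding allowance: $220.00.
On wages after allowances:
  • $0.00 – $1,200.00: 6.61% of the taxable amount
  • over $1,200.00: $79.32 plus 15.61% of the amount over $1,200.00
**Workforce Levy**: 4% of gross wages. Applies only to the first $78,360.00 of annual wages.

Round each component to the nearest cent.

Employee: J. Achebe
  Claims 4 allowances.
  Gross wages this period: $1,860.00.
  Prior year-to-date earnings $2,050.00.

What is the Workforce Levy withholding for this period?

$74.40

Workforce Levy: 4% × $1,860.00 = $74.40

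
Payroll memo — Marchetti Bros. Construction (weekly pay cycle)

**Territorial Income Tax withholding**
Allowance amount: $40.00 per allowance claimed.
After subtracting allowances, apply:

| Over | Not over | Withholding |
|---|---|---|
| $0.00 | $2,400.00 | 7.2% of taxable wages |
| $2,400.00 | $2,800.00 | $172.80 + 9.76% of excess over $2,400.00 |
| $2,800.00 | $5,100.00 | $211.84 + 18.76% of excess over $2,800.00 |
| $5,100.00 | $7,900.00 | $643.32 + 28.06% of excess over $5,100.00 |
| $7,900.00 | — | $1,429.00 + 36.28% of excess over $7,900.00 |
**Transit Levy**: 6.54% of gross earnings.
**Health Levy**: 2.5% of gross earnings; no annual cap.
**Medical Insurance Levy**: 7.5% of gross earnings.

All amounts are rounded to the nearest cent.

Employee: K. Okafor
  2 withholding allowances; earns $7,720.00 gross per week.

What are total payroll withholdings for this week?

$2,632.93

Territorial Income Tax: taxable = $7,720.00 − 2×$40.00 = $7,640.00
  $643.32 + 28.06% × ($7,640.00 − $5,100.00) = $643.32 + 28.06% × $2,540.00 = $1,356.04
Transit Levy: 6.54% × $7,720.00 = $504.89
Health Levy: 2.5% × $7,720.00 = $193.00
Medical Insurance Levy: 7.5% × $7,720.00 = $579.00
Total: $1,356.04 + $504.89 + $193.00 + $579.00 = $2,632.93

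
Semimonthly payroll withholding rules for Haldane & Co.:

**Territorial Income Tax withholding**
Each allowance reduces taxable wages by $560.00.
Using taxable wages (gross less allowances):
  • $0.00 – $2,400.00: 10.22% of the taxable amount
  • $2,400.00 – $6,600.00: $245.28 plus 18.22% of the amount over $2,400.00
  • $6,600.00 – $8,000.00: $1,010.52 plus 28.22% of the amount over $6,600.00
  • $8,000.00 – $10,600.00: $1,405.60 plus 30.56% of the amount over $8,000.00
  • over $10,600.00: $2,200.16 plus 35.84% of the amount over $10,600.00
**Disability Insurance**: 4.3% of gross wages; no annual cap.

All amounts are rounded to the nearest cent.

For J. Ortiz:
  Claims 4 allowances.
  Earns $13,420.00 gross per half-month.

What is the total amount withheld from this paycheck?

Territorial Income Tax: taxable = $13,420.00 − 4×$560.00 = $11,180.00
  $2,200.16 + 35.84% × ($11,180.00 − $10,600.00) = $2,200.16 + 35.84% × $580.00 = $2,408.03
Disability Insurance: 4.3% × $13,420.00 = $577.06
Total: $2,408.03 + $577.06 = $2,985.09

$2,985.09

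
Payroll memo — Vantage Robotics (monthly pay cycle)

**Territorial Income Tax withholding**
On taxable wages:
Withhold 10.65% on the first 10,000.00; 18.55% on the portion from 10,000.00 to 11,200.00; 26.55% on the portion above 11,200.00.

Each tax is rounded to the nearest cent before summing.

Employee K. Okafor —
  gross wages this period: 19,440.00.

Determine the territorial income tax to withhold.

3,475.32

Territorial Income Tax: taxable = 19,440.00
  1,287.60 + 26.55% × (19,440.00 − 11,200.00) = 1,287.60 + 26.55% × 8,240.00 = 3,475.32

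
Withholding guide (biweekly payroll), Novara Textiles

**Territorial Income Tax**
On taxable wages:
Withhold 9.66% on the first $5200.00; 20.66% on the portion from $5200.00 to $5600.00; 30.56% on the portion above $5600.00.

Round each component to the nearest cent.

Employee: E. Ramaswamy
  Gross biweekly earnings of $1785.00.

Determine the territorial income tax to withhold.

Territorial Income Tax: taxable = $1785.00
  9.66% × $1785.00 = $172.43

$172.43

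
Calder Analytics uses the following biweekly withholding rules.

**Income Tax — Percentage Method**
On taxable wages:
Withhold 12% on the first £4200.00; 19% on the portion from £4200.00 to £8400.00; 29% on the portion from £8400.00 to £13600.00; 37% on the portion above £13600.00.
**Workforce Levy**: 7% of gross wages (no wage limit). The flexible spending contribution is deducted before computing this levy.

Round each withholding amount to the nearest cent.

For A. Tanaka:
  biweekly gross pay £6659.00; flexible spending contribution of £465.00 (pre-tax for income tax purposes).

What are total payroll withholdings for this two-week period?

Income Tax: taxable = £6659.00 − £465.00 = £6194.00
  £504.00 + 19% × (£6194.00 − £4200.00) = £504.00 + 19% × £1994.00 = £882.86
Workforce Levy: 7% × £6194.00 = £433.58
Total: £882.86 + £433.58 = £1316.44

£1316.44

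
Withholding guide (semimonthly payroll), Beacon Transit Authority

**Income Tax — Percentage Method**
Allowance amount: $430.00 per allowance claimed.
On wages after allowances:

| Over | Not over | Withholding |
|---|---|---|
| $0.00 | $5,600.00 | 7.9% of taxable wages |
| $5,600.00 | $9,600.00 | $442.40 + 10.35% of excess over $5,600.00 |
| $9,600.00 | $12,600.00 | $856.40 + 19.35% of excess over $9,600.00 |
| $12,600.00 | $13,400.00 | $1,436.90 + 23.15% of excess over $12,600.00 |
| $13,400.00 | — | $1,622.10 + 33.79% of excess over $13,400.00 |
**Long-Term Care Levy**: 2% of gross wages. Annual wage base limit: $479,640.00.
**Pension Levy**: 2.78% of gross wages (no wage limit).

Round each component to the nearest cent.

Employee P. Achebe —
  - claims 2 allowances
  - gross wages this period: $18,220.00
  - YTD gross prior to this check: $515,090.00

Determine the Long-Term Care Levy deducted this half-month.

Long-Term Care Levy: YTD $515,090.00 ≥ cap $479,640.00 → $0.00

$0.00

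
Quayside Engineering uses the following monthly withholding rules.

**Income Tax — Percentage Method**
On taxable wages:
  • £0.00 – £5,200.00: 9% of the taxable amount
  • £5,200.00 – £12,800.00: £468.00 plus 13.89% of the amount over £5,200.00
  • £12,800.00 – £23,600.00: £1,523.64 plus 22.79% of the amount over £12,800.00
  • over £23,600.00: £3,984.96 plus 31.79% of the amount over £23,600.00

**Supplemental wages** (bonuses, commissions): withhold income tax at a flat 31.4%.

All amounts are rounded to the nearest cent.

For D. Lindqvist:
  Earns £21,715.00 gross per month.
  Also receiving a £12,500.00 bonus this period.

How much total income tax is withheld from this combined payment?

£7,480.37

Income Tax: taxable = £21,715.00
  £1,523.64 + 22.79% × (£21,715.00 − £12,800.00) = £1,523.64 + 22.79% × £8,915.00 = £3,555.37
Supplemental (31.4% flat on bonus): 31.4% × £12,500.00 = £3,925.00
Total income tax: £3,555.37 + £3,925.00 = £7,480.37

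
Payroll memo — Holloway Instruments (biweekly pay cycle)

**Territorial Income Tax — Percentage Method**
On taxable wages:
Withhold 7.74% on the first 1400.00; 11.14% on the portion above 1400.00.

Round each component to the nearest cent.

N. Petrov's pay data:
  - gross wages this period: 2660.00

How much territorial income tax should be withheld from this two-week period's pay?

Territorial Income Tax: taxable = 2660.00
  108.36 + 11.14% × (2660.00 − 1400.00) = 108.36 + 11.14% × 1260.00 = 248.72

248.72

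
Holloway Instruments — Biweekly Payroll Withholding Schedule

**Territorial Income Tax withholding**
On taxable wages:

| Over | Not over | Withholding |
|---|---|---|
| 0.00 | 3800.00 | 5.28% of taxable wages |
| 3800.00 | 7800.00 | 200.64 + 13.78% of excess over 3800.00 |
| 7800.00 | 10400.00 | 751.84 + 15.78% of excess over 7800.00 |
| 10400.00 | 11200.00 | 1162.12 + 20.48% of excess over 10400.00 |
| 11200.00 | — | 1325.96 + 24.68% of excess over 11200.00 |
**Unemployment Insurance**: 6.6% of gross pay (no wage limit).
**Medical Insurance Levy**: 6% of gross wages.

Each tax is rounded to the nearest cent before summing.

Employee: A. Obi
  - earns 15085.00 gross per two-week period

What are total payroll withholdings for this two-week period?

4185.49

Territorial Income Tax: taxable = 15085.00
  1325.96 + 24.68% × (15085.00 − 11200.00) = 1325.96 + 24.68% × 3885.00 = 2284.78
Unemployment Insurance: 6.6% × 15085.00 = 995.61
Medical Insurance Levy: 6% × 15085.00 = 905.10
Total: 2284.78 + 995.61 + 905.10 = 4185.49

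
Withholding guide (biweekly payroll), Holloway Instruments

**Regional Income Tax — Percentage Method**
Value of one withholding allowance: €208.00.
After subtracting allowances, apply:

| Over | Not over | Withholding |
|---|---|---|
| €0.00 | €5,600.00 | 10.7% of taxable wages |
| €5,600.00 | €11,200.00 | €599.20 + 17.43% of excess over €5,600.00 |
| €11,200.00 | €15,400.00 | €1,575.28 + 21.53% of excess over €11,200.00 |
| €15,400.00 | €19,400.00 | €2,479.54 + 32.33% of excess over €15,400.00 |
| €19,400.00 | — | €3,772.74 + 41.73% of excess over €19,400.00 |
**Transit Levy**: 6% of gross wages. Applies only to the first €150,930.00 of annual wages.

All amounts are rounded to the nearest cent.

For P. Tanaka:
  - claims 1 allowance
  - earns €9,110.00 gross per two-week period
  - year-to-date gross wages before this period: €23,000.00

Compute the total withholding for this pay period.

€1,721.34

Regional Income Tax: taxable = €9,110.00 − 1×€208.00 = €8,902.00
  €599.20 + 17.43% × (€8,902.00 − €5,600.00) = €599.20 + 17.43% × €3,302.00 = €1,174.74
Transit Levy: 6% × €9,110.00 = €546.60
Total: €1,174.74 + €546.60 = €1,721.34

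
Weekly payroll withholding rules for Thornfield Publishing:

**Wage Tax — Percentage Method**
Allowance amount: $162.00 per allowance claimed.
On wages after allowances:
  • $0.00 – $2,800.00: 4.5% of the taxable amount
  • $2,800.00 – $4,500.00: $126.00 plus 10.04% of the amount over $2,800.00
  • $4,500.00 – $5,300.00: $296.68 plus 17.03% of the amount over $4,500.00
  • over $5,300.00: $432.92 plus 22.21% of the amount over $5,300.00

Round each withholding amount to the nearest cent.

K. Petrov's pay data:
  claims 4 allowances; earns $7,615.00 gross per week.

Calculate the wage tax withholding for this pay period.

$803.16

Wage Tax: taxable = $7,615.00 − 4×$162.00 = $6,967.00
  $432.92 + 22.21% × ($6,967.00 − $5,300.00) = $432.92 + 22.21% × $1,667.00 = $803.16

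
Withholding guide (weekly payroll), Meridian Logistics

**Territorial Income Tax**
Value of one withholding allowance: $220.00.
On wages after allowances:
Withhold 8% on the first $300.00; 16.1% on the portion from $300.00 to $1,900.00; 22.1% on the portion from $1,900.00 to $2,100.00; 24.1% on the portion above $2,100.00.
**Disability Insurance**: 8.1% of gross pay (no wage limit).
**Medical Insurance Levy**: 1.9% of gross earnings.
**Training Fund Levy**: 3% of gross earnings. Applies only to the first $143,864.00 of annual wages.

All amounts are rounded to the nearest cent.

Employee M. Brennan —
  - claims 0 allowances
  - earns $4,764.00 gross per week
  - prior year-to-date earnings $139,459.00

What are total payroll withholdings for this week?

Territorial Income Tax: taxable = $4,764.00
  $325.80 + 24.1% × ($4,764.00 − $2,100.00) = $325.80 + 24.1% × $2,664.00 = $967.82
Disability Insurance: 8.1% × $4,764.00 = $385.88
Medical Insurance Levy: 1.9% × $4,764.00 = $90.52
Training Fund Levy: cap $143,864.00 − YTD $139,459.00 = $4,405.00 subject; 3% × $4,405.00 = $132.15
Total: $967.82 + $385.88 + $90.52 + $132.15 = $1,576.37

$1,576.37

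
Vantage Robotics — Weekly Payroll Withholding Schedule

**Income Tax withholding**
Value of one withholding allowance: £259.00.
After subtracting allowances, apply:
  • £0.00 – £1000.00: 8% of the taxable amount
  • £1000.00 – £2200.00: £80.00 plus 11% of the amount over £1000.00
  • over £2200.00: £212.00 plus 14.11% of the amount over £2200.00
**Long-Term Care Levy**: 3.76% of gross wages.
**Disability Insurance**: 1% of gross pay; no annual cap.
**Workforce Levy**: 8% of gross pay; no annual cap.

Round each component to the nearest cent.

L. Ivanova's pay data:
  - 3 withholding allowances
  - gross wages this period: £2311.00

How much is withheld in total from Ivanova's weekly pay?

Income Tax: taxable = £2311.00 − 3×£259.00 = £1534.00
  £80.00 + 11% × (£1534.00 − £1000.00) = £80.00 + 11% × £534.00 = £138.74
Long-Term Care Levy: 3.76% × £2311.00 = £86.89
Disability Insurance: 1% × £2311.00 = £23.11
Workforce Levy: 8% × £2311.00 = £184.88
Total: £138.74 + £86.89 + £23.11 + £184.88 = £433.62

£433.62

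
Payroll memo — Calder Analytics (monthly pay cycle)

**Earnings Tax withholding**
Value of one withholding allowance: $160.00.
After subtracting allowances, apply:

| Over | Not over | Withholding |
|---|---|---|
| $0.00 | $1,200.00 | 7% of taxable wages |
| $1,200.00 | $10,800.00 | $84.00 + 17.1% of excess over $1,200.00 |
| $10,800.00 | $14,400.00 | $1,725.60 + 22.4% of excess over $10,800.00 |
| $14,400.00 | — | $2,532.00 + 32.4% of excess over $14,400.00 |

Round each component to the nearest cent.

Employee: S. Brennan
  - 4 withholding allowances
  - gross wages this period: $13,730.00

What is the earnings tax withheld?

Earnings Tax: taxable = $13,730.00 − 4×$160.00 = $13,090.00
  $1,725.60 + 22.4% × ($13,090.00 − $10,800.00) = $1,725.60 + 22.4% × $2,290.00 = $2,238.56

$2,238.56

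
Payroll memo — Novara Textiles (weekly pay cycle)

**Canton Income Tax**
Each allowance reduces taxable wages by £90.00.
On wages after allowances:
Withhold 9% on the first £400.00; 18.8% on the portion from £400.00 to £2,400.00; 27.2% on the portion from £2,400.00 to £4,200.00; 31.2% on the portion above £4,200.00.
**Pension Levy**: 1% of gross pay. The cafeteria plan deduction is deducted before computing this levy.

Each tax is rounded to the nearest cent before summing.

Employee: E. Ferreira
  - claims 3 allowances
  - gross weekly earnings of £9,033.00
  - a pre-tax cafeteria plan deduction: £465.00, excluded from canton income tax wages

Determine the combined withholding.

Canton Income Tax: taxable = £9,033.00 − £465.00 − 3×£90.00 = £8,298.00
  £901.60 + 31.2% × (£8,298.00 − £4,200.00) = £901.60 + 31.2% × £4,098.00 = £2,180.18
Pension Levy: 1% × £8,568.00 = £85.68
Total: £2,180.18 + £85.68 = £2,265.86

£2,265.86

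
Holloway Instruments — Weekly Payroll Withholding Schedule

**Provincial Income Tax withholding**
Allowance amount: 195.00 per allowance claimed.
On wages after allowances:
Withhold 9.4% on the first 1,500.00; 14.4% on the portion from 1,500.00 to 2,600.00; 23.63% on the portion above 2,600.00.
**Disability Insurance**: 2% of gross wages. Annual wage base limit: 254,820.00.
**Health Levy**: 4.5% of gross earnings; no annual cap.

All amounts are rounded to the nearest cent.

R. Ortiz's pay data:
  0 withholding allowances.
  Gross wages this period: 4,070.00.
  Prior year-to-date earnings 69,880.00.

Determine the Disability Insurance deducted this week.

Disability Insurance: 2% × 4,070.00 = 81.40

81.40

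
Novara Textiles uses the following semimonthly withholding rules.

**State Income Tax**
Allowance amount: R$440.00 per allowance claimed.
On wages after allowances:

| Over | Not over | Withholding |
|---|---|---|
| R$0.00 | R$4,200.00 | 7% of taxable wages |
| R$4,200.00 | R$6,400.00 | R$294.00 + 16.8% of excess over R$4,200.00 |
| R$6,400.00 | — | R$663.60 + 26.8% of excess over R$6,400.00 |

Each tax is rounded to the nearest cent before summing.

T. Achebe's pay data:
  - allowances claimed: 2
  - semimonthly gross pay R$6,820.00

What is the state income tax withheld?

R$586.32

State Income Tax: taxable = R$6,820.00 − 2×R$440.00 = R$5,940.00
  R$294.00 + 16.8% × (R$5,940.00 − R$4,200.00) = R$294.00 + 16.8% × R$1,740.00 = R$586.32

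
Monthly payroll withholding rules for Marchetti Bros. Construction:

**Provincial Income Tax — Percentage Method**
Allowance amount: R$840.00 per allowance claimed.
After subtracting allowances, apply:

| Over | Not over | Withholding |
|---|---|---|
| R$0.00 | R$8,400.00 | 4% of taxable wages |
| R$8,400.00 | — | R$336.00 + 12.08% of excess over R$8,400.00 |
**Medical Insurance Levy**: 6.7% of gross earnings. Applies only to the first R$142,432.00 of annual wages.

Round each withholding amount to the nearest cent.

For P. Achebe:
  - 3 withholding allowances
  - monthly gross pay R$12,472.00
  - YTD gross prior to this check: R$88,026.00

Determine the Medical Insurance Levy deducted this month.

R$835.62

Medical Insurance Levy: 6.7% × R$12,472.00 = R$835.62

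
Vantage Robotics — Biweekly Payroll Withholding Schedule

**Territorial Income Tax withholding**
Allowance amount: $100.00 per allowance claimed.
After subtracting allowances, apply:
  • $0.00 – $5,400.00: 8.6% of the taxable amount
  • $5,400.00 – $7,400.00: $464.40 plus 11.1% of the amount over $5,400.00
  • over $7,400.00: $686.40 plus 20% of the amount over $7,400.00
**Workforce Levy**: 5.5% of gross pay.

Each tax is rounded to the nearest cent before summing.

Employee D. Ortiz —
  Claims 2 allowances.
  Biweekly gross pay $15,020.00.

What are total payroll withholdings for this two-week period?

Territorial Income Tax: taxable = $15,020.00 − 2×$100.00 = $14,820.00
  $686.40 + 20% × ($14,820.00 − $7,400.00) = $686.40 + 20% × $7,420.00 = $2,170.40
Workforce Levy: 5.5% × $15,020.00 = $826.10
Total: $2,170.40 + $826.10 = $2,996.50

$2,996.50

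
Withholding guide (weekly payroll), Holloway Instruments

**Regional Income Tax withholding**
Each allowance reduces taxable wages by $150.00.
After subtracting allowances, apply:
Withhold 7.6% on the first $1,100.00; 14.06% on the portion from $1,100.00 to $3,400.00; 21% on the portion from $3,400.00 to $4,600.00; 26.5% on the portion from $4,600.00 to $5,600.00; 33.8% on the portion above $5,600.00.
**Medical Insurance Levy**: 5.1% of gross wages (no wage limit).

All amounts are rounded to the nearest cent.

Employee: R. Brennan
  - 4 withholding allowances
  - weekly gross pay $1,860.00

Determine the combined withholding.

$200.96

Regional Income Tax: taxable = $1,860.00 − 4×$150.00 = $1,260.00
  $83.60 + 14.06% × ($1,260.00 − $1,100.00) = $83.60 + 14.06% × $160.00 = $106.10
Medical Insurance Levy: 5.1% × $1,860.00 = $94.86
Total: $106.10 + $94.86 = $200.96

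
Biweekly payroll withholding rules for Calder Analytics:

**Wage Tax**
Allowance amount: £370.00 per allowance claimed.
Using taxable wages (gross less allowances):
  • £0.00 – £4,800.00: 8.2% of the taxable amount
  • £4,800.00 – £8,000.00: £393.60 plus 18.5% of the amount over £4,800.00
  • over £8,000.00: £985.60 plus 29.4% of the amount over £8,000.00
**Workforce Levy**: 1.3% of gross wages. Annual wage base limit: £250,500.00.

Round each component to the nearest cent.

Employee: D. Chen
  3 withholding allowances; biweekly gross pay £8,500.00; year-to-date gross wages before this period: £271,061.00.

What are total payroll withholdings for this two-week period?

Wage Tax: taxable = £8,500.00 − 3×£370.00 = £7,390.00
  £393.60 + 18.5% × (£7,390.00 − £4,800.00) = £393.60 + 18.5% × £2,590.00 = £872.75
Workforce Levy: YTD £271,061.00 ≥ cap £250,500.00 → £0.00
Total: £872.75 + £0.00 = £872.75

£872.75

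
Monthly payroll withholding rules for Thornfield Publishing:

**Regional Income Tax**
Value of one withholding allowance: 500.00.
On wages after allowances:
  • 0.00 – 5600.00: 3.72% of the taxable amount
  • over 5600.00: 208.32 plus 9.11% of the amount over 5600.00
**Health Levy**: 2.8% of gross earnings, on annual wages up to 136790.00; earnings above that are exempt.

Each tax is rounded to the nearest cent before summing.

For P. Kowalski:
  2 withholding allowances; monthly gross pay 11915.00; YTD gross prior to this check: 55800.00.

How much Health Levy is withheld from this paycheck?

Health Levy: 2.8% × 11915.00 = 333.62

333.62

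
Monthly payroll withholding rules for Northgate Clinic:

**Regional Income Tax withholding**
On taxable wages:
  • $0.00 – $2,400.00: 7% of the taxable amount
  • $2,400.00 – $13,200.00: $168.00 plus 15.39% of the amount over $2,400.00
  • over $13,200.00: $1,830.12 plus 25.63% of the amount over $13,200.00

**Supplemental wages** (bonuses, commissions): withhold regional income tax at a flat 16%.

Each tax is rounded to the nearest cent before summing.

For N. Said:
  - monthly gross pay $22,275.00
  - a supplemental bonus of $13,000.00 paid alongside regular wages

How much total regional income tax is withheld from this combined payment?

$6,236.04

Regional Income Tax: taxable = $22,275.00
  $1,830.12 + 25.63% × ($22,275.00 − $13,200.00) = $1,830.12 + 25.63% × $9,075.00 = $4,156.04
Supplemental (16% flat on bonus): 16% × $13,000.00 = $2,080.00
Total regional income tax: $4,156.04 + $2,080.00 = $6,236.04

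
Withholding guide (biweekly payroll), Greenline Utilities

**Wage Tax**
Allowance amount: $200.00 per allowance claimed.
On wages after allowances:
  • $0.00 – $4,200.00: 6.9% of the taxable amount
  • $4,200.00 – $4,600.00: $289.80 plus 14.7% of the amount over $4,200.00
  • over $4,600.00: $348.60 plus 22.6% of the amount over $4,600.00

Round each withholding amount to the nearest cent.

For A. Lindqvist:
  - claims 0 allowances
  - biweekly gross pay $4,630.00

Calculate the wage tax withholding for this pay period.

$355.38

Wage Tax: taxable = $4,630.00
  $348.60 + 22.6% × ($4,630.00 − $4,600.00) = $348.60 + 22.6% × $30.00 = $355.38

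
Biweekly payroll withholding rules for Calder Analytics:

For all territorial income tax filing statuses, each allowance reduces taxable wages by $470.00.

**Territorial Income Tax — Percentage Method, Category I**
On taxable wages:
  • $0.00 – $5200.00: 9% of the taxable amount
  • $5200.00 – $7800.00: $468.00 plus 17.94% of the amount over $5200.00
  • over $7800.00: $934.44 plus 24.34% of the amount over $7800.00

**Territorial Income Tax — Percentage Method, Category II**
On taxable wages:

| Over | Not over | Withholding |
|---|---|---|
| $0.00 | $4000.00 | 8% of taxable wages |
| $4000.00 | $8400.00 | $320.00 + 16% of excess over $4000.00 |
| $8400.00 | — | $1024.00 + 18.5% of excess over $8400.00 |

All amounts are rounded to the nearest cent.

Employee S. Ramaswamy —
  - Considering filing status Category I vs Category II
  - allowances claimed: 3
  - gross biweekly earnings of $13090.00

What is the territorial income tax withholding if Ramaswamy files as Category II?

$1630.80

Territorial Income Tax (Category II): taxable = $13090.00 − 3×$470.00 = $11680.00
  $1024.00 + 18.5% × ($11680.00 − $8400.00) = $1024.00 + 18.5% × $3280.00 = $1630.80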